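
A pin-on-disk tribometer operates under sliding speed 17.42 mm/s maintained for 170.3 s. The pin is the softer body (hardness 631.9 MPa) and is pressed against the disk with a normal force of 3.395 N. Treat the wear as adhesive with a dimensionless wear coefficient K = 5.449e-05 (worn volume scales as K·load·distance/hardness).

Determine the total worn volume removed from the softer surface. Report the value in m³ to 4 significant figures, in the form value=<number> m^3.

value=8.685e-13 m^3

All arithmetic holds exact precision — the intermediates are printed rounded. Rounded just once: 4 significant figures.
Sliding speed v = 17.42 mm/s = 0.01742 m/s. Total distance L = v·t = 0.01742 m/s × 170.3 s = 2.967 m.
Hardness H = 631.9 MPa = 6.319e+08 Pa.
SI base units throughout: W = 3.395 N, H = 6.319e+08 Pa, K = 5.449e-05.
By Archard's law, V = K·W·L/H = 5.449e-05 · 3.395 · 2.967 / 6.319e+08 = 8.685e-13 m³.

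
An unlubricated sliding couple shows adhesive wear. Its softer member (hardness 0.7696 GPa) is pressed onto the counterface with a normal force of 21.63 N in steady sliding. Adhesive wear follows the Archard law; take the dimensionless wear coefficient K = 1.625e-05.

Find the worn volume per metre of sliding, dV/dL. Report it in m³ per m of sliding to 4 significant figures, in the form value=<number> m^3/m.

All working math runs at exact precision, and shown intermediates are rounded; rounded once at the end, at four significant figures.
Convert: Hardness H = 0.7696 GPa = 7.696e+08 Pa.
In SI base units: W = 21.63 N, H = 7.696e+08 Pa, K = 1.625e-05.
Rate of wear dV/dL = K·W/H: 1.625e-05 · 21.63 / 7.696e+08 = 4.567e-13 m³/m.

value=4.567e-13 m^3/m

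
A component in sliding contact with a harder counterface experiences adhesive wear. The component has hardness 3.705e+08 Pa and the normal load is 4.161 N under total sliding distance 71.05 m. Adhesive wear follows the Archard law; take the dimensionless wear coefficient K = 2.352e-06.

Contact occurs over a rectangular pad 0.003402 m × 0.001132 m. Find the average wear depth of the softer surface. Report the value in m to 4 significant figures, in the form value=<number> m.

The algebra maintains full float precision; intermediates are displayed rounded. Rounded just once to four significant figures.
Convert: Contact area A = 0.003402 m × 0.001132 m = 3.851e-06 m².
In SI base units: W = 4.161 N, H = 3.705e+08 Pa, K = 2.352e-06.
Archard relation: V = K·W·L/H = 2.352e-06 · 4.161 · 71.05 / 3.705e+08 = 1.877e-12 m³.
Depth h = V/A = 1.877e-12 / 3.851e-06 = 4.873e-07 m.

value=4.873e-07 m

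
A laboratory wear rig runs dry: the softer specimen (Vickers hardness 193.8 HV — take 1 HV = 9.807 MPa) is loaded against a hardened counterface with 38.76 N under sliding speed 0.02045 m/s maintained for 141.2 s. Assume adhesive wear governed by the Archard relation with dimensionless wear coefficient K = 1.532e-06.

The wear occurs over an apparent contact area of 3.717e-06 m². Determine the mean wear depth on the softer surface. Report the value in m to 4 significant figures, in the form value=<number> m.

value=2.427e-08 m

Intermediates are displayed rounded; all working math runs at full float precision. Rounded just once: four significant figures.
Sliding distance L = v·t = 0.02045 m/s × 141.2 s = 2.888 m.
Hardness H = 193.8 HV × 9.807 MPa/HV = 1901 MPa = 1.901e+09 Pa.
Expressed in SI base units: W = 38.76 N, H = 1.901e+09 Pa, K = 1.532e-06.
Volume removed: V = K·W·L/H = 1.532e-06 · 38.76 · 2.888 / 1.901e+09 = 9.022e-14 m³.
Mean depth h = V/A = 9.022e-14 / 3.717e-06 = 2.427e-08 m.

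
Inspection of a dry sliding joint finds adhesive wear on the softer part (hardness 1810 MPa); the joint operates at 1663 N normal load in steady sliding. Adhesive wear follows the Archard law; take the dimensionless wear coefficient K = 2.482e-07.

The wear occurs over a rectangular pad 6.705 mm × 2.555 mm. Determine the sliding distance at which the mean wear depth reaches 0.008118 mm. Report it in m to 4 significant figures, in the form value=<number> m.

value=609.9 m

All working math maintains full precision; intermediate values appear rounded; a lone final rounding to four significant digits.
Convert: Hardness H = 1810 MPa = 1.810e+09 Pa.
Convert: Pad sides 6.705 mm × 2.555 mm = 0.006705 m × 0.002555 m. Contact area A = 0.006705 m × 0.002555 m = 1.713e-05 m².
Convert: Depth limit h_lim = 0.008118 mm = 8.118e-06 m.
Working in SI base units: W = 1663 N, H = 1.810e+09 Pa, K = 2.482e-07.
Allowed volume V_lim = h_lim·A = 8.118e-06 · 1.713e-05 = 1.391e-10 m³.
Inverting, life L = V_lim·H/(K·W) = 1.391e-10 · 1.810e+09 / (2.482e-07 · 1663) = 609.9 m.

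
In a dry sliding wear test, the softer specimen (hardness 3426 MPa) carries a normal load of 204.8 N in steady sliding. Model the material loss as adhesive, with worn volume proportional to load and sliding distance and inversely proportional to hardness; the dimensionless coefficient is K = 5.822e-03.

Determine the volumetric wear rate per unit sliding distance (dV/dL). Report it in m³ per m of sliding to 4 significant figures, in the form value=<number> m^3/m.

value=3.480e-10 m^3/m

Quoted intermediates are rounded — the algebra holds full precision — rounded just once to four significant figures.
Convert: Hardness H = 3426 MPa = 3.426e+09 Pa.
In SI base units: W = 204.8 N, H = 3.426e+09 Pa, K = 5.822e-03.
Volumetric rate dV/dL = K·W/H (independent of L): 5.822e-03 · 204.8 / 3.426e+09 = 3.480e-10 m³/m.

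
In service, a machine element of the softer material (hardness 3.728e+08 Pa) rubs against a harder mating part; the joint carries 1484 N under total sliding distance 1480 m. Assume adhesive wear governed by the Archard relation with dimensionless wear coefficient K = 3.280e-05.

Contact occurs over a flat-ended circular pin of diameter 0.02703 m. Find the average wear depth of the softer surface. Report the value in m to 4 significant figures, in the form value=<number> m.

All working math keeps exact precision. The intermediates appear rounded; one last rounding: 4 significant digits.
Convert: Contact area A = π·d²/4 = π·(0.02703 m)²/4 = 5.738e-04 m².
In SI base units: W = 1484 N, H = 3.728e+08 Pa, K = 3.280e-05.
The Archard volume V = K·W·L/H = 3.280e-05 · 1484 · 1480 / 3.728e+08 = 1.932e-07 m³.
Mean wear depth h = V/A = 1.932e-07 / 5.738e-04 = 3.368e-04 m.

value=3.368e-04 m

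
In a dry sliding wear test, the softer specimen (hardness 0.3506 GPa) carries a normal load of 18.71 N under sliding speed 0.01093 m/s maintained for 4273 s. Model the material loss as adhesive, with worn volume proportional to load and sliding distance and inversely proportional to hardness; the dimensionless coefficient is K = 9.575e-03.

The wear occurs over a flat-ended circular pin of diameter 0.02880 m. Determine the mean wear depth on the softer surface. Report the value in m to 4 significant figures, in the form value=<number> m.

value=3.663e-05 m

Every step holds exact precision — the intermediates are shown rounded; a single final rounding: 4 significant digits.
Path length L = v·t = 0.01093 m/s × 4273 s = 46.70 m.
Hardness H = 0.3506 GPa = 3.506e+08 Pa.
Contact area A = π·d²/4 = π·(0.02880 m)²/4 = 6.514e-04 m².
Restated in SI base units: W = 18.71 N, H = 3.506e+08 Pa, K = 9.575e-03.
Volume removed: V = K·W·L/H = 9.575e-03 · 18.71 · 46.70 / 3.506e+08 = 2.386e-08 m³.
Mean wear depth h = V/A = 2.386e-08 / 6.514e-04 = 3.663e-05 m.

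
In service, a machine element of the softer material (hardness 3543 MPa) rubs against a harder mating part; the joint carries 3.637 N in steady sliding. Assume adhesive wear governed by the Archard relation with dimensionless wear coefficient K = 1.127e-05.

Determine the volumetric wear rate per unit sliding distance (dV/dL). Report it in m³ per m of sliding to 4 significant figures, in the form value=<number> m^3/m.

The intermediates are printed rounded, and all working math runs at full precision, and a single final rounding to four significant digits.
Hardness H = 3543 MPa = 3.543e+09 Pa.
Restated in SI base units: W = 3.637 N, H = 3.543e+09 Pa, K = 1.127e-05.
Rate of wear dV/dL = K·W/H (independent of L): 1.127e-05 · 3.637 / 3.543e+09 = 1.157e-14 m³/m.

value=1.157e-14 m^3/m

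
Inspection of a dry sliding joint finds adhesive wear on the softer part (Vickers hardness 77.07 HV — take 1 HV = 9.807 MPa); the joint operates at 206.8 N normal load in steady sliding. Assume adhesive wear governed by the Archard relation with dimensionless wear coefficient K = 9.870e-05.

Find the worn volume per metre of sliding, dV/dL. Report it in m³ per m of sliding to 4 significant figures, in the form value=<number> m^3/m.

Shown intermediates are rounded, and the algebra carries full precision. Rounded once at the end, at four significant digits.
Convert: Hardness H = 77.07 HV × 9.807 MPa/HV = 755.8 MPa = 7.558e+08 Pa.
Working in SI base units: W = 206.8 N, H = 7.558e+08 Pa, K = 9.870e-05.
Volumetric rate dV/dL = K·W/H, so: 9.870e-05 · 206.8 / 7.558e+08 = 2.701e-11 m³/m.

value=2.701e-11 m^3/m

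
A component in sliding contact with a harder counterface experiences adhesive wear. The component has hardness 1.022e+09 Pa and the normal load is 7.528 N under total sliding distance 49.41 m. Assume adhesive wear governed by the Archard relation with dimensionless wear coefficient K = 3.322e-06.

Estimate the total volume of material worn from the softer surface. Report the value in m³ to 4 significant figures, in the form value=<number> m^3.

All arithmetic holds full float precision; intermediate values appear rounded; one last rounding to four significant figures.
Expressed in SI base units: W = 7.528 N, H = 1.022e+09 Pa, K = 3.322e-06.
Volume removed: V = K·W·L/H = 3.322e-06 · 7.528 · 49.41 / 1.022e+09 = 1.209e-12 m³.

value=1.209e-12 m^3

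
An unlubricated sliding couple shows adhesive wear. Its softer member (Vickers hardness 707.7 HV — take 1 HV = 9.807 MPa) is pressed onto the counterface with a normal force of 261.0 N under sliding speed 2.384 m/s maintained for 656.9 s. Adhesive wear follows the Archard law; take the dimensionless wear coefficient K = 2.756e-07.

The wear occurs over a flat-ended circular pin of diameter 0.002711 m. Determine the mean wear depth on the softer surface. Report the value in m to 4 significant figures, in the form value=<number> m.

The computation holds exact precision, and the intermediates are displayed rounded. Rounded just once: four significant digits.
Convert: Distance L = v·t = 2.384 m/s × 656.9 s = 1566 m.
Convert: Hardness H = 707.7 HV × 9.807 MPa/HV = 6940 MPa = 6.940e+09 Pa.
Convert: Contact area A = π·d²/4 = π·(0.002711 m)²/4 = 5.772e-06 m².
As SI base values: W = 261.0 N, H = 6.940e+09 Pa, K = 2.756e-07.
Worn volume V = K·W·L/H = 2.756e-07 · 261.0 · 1566 / 6.940e+09 = 1.623e-11 m³.
Depth of wear h = V/A = 1.623e-11 / 5.772e-06 = 2.812e-06 m.

value=2.812e-06 m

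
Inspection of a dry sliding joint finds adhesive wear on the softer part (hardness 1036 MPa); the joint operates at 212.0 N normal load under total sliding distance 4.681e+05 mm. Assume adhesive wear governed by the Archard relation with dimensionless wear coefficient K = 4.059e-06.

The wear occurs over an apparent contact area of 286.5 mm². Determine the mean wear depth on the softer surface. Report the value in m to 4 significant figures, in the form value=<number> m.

value=1.357e-06 m

The computation runs at exact precision. Intermediates are printed rounded. Rounded just once to 4 significant figures.
Convert: Path length L = 4.681e+05 mm = 468.1 m.
Convert: Hardness H = 1036 MPa = 1.036e+09 Pa.
Convert: Contact area A = 286.5 mm² = 2.865e-04 m².
Expressed in SI base units: W = 212.0 N, H = 1.036e+09 Pa, K = 4.059e-06.
Volume removed: V = K·W·L/H = 4.059e-06 · 212.0 · 468.1 / 1.036e+09 = 3.888e-10 m³.
Depth of wear h = V/A = 3.888e-10 / 2.865e-04 = 1.357e-06 m.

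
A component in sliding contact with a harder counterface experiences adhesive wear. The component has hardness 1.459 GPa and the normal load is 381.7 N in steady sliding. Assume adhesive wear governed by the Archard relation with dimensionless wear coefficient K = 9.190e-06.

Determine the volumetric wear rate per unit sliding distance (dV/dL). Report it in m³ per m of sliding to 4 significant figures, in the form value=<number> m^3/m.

The computation maintains full precision — printed values are rounded. Rounded just once to 4 significant figures.
Hardness H = 1.459 GPa = 1.459e+09 Pa.
In SI base units, W = 381.7 N, H = 1.459e+09 Pa, K = 9.190e-06.
Wear rate dV/dL = K·W/H (no L dependence): 9.190e-06 · 381.7 / 1.459e+09 = 2.404e-12 m³/m.

value=2.404e-12 m^3/m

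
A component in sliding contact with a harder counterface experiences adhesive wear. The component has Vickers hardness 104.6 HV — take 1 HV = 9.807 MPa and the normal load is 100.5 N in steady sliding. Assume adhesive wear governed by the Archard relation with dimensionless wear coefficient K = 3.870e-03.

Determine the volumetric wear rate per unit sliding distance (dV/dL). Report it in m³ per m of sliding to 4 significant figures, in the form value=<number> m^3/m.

value=3.791e-10 m^3/m

The intermediates are displayed rounded; the algebra runs at exact precision; rounded just once: 4 significant figures.
Hardness H = 104.6 HV × 9.807 MPa/HV = 1026 MPa = 1.026e+09 Pa.
In SI base units: W = 100.5 N, H = 1.026e+09 Pa, K = 3.870e-03.
Wear rate dV/dL = K·W/H (independent of L): 3.870e-03 · 100.5 / 1.026e+09 = 3.791e-10 m³/m.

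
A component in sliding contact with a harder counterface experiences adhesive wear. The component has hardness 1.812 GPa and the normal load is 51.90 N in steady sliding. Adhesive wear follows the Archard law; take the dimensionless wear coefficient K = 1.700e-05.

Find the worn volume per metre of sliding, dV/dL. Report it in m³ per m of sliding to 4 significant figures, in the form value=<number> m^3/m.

The intermediates are printed rounded; each operation maintains full float precision — rounded just once to 4 significant digits.
Hardness H = 1.812 GPa = 1.812e+09 Pa.
Collected in SI base units: W = 51.90 N, H = 1.812e+09 Pa, K = 1.700e-05.
Volumetric rate dV/dL = K·W/H (no L dependence): 1.700e-05 · 51.90 / 1.812e+09 = 4.869e-13 m³/m.

value=4.869e-13 m^3/m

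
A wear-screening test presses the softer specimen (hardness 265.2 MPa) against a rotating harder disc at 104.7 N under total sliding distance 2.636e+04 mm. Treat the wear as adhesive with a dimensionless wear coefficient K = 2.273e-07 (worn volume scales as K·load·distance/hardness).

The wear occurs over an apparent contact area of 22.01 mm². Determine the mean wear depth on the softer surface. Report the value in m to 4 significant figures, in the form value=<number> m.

Each operation runs at exact precision; shown intermediates are rounded; one last rounding, at 4 significant digits.
Distance L = 2.636e+04 mm = 26.36 m.
Hardness H = 265.2 MPa = 2.652e+08 Pa.
Contact area A = 22.01 mm² = 2.201e-05 m².
Working in SI base units: W = 104.7 N, H = 2.652e+08 Pa, K = 2.273e-07.
Apply Archard: V = K·W·L/H = 2.273e-07 · 104.7 · 26.36 / 2.652e+08 = 2.365e-12 m³.
Mean wear depth h = V/A = 2.365e-12 / 2.201e-05 = 1.075e-07 m.

value=1.075e-07 m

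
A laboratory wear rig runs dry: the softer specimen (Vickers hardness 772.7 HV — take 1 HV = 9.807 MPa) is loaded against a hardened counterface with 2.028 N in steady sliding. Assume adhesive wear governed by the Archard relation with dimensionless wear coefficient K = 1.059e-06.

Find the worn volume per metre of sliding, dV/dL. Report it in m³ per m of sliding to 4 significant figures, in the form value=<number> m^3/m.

All working math holds full precision — intermediate values are displayed rounded. Rounded once at the end to four significant figures.
Convert: Hardness H = 772.7 HV × 9.807 MPa/HV = 7578 MPa = 7.578e+09 Pa.
Collected in SI base units: W = 2.028 N, H = 7.578e+09 Pa, K = 1.059e-06.
Sliding wear rate dV/dL = K·W/H (independent of L): 1.059e-06 · 2.028 / 7.578e+09 = 2.834e-16 m³/m.

value=2.834e-16 m^3/m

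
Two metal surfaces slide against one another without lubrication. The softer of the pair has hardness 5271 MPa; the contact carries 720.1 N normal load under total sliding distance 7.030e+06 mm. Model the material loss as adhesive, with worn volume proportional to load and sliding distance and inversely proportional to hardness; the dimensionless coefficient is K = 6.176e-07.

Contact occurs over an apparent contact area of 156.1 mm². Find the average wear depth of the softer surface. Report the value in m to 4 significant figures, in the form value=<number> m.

Each operation keeps full precision; the intermediates appear rounded; one final rounding: four significant digits.
Distance covered L = 7.030e+06 mm = 7030 m.
Hardness H = 5271 MPa = 5.271e+09 Pa.
Contact area A = 156.1 mm² = 1.561e-04 m².
Expressed in SI base units: W = 720.1 N, H = 5.271e+09 Pa, K = 6.176e-07.
By Archard's law, V = K·W·L/H = 6.176e-07 · 720.1 · 7030 / 5.271e+09 = 5.931e-10 m³.
Depth h = V/A = 5.931e-10 / 1.561e-04 = 3.800e-06 m.

value=3.800e-06 m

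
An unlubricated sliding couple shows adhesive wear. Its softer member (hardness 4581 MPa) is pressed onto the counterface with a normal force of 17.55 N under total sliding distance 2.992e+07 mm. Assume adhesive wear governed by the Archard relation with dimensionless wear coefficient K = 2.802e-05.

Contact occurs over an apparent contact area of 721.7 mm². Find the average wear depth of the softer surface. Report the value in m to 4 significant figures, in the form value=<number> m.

value=4.450e-06 m

Intermediate values are shown rounded — every step carries full precision; rounded just once to four significant figures.
Convert: Sliding distance L = 2.992e+07 mm = 2.992e+04 m.
Convert: Hardness H = 4581 MPa = 4.581e+09 Pa.
Convert: Contact area A = 721.7 mm² = 7.217e-04 m².
In SI base units: W = 17.55 N, H = 4.581e+09 Pa, K = 2.802e-05.
Wear volume V = K·W·L/H = 2.802e-05 · 17.55 · 2.992e+04 / 4.581e+09 = 3.212e-09 m³.
Wear depth h = V/A = 3.212e-09 / 7.217e-04 = 4.450e-06 m.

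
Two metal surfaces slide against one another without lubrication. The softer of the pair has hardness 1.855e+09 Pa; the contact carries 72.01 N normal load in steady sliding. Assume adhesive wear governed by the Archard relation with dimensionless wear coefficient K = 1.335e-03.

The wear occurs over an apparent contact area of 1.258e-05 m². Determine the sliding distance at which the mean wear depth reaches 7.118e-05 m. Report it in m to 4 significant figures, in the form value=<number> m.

Each operation holds full float precision; the intermediates appear rounded. Rounded just once: four significant figures.
Working in SI base units: W = 72.01 N, H = 1.855e+09 Pa, K = 1.335e-03.
Limit volume V_lim = h_lim·A = 7.118e-05 · 1.258e-05 = 8.954e-10 m³.
Life L = V_lim·H/(K·W) = 8.954e-10 · 1.855e+09 / (1.335e-03 · 72.01) = 17.28 m.

value=17.28 m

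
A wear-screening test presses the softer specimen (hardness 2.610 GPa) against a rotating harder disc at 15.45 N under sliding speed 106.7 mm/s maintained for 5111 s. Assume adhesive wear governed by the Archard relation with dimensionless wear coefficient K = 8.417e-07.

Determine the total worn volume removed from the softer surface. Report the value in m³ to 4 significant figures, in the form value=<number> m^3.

The algebra holds full float precision, and the intermediates appear rounded — one final rounding to 4 significant digits.
Convert: Sliding speed v = 106.7 mm/s = 0.1067 m/s. Distance L = v·t = 0.1067 m/s × 5111 s = 545.3 m.
Convert: Hardness H = 2.610 GPa = 2.610e+09 Pa.
Restated in SI base units: W = 15.45 N, H = 2.610e+09 Pa, K = 8.417e-07.
By Archard's law, V = K·W·L/H = 8.417e-07 · 15.45 · 545.3 / 2.610e+09 = 2.717e-12 m³.

value=2.717e-12 m^3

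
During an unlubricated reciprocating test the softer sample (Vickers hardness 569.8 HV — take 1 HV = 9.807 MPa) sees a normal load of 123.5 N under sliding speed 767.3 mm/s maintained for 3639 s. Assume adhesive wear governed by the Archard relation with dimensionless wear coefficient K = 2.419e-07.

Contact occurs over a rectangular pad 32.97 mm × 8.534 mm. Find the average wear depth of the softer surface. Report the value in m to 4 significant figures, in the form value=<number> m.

All working math runs at full precision; printed values are rounded; a lone final rounding, at 4 significant figures.
Sliding speed v = 767.3 mm/s = 0.7673 m/s. The distance L = v·t = 0.7673 m/s × 3639 s = 2792 m.
Hardness H = 569.8 HV × 9.807 MPa/HV = 5588 MPa = 5.588e+09 Pa.
Pad sides 32.97 mm × 8.534 mm = 0.03297 m × 0.008534 m. Contact area A = 0.03297 m × 0.008534 m = 2.814e-04 m².
Working in SI base units: W = 123.5 N, H = 5.588e+09 Pa, K = 2.419e-07.
Archard volume V = K·W·L/H = 2.419e-07 · 123.5 · 2792 / 5.588e+09 = 1.493e-11 m³.
Depth of wear h = V/A = 1.493e-11 / 2.814e-04 = 5.305e-08 m.

value=5.305e-08 m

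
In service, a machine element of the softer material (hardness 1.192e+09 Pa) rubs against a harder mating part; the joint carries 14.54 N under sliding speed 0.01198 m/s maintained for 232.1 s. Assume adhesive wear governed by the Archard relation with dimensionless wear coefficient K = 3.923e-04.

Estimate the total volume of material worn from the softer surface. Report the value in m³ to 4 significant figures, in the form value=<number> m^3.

value=1.331e-11 m^3

Printed values are rounded; all working math runs at full float precision — one last rounding, at 4 significant digits.
The distance L = v·t = 0.01198 m/s × 232.1 s = 2.781 m.
In SI base units, W = 14.54 N, H = 1.192e+09 Pa, K = 3.923e-04.
Volume removed: V = K·W·L/H = 3.923e-04 · 14.54 · 2.781 / 1.192e+09 = 1.331e-11 m³.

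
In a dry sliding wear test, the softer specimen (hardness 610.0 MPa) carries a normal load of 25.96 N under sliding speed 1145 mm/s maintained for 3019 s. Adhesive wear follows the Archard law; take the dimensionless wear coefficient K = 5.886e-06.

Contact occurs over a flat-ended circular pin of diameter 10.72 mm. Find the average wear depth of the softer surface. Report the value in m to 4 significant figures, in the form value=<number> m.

value=9.594e-06 m

The algebra runs at full float precision, and intermediate values appear rounded; one final rounding, at four significant digits.
Convert: Sliding speed v = 1145 mm/s = 1.145 m/s. Distance covered L = v·t = 1.145 m/s × 3019 s = 3457 m.
Convert: Hardness H = 610.0 MPa = 6.100e+08 Pa.
Convert: Pin diameter d = 10.72 mm = 0.01072 m. Contact area A = π·d²/4 = π·(0.01072 m)²/4 = 9.026e-05 m².
Expressed in SI base units: W = 25.96 N, H = 6.100e+08 Pa, K = 5.886e-06.
By Archard's law, V = K·W·L/H = 5.886e-06 · 25.96 · 3457 / 6.100e+08 = 8.659e-10 m³.
Wear depth h = V/A = 8.659e-10 / 9.026e-05 = 9.594e-06 m.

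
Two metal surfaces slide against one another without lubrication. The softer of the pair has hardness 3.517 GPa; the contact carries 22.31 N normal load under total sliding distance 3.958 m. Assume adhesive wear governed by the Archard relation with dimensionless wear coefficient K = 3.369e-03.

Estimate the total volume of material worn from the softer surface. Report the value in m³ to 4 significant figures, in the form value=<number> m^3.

All arithmetic runs at full float precision — quoted intermediates are rounded. Rounded just once: four significant digits.
Convert: Hardness H = 3.517 GPa = 3.517e+09 Pa.
Working in SI base units: W = 22.31 N, H = 3.517e+09 Pa, K = 3.369e-03.
By Archard's law, V = K·W·L/H = 3.369e-03 · 22.31 · 3.958 / 3.517e+09 = 8.459e-11 m³.

value=8.459e-11 m^3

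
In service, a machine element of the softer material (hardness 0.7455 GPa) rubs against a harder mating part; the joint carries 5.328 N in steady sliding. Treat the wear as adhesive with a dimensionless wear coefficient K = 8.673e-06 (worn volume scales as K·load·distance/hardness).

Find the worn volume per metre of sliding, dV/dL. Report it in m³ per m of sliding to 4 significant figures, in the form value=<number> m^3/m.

The intermediates are shown rounded, and each operation runs at full float precision; a lone final rounding, at four significant figures.
Hardness H = 0.7455 GPa = 7.455e+08 Pa.
Collected in SI base units: W = 5.328 N, H = 7.455e+08 Pa, K = 8.673e-06.
Sliding wear rate dV/dL = K·W/H, so: 8.673e-06 · 5.328 / 7.455e+08 = 6.198e-14 m³/m.

value=6.198e-14 m^3/m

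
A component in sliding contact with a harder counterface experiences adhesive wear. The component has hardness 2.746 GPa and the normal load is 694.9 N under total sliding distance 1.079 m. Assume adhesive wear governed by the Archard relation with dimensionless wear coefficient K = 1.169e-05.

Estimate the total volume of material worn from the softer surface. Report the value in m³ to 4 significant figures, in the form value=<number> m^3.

value=3.192e-12 m^3

Intermediates are displayed rounded, and every step keeps full float precision — a single final rounding to four significant digits.
Hardness H = 2.746 GPa = 2.746e+09 Pa.
In SI base units, W = 694.9 N, H = 2.746e+09 Pa, K = 1.169e-05.
Wear volume V = K·W·L/H = 1.169e-05 · 694.9 · 1.079 / 2.746e+09 = 3.192e-12 m³.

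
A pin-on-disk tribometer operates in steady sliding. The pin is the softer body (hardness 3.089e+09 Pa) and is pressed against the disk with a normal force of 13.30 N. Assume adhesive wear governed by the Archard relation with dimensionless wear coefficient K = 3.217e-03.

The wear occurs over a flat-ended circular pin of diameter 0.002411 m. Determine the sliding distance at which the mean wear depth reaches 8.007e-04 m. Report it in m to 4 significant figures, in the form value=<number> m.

value=263.9 m

Each operation maintains full float precision. Shown intermediates are rounded, and one last rounding to 4 significant digits.
Contact area A = π·d²/4 = π·(0.002411 m)²/4 = 4.565e-06 m².
In SI base units: W = 13.30 N, H = 3.089e+09 Pa, K = 3.217e-03.
Allowed volume V_lim = h_lim·A = 8.007e-04 · 4.565e-06 = 3.656e-09 m³.
Thus life L = V_lim·H/(K·W) = 3.656e-09 · 3.089e+09 / (3.217e-03 · 13.30) = 263.9 m.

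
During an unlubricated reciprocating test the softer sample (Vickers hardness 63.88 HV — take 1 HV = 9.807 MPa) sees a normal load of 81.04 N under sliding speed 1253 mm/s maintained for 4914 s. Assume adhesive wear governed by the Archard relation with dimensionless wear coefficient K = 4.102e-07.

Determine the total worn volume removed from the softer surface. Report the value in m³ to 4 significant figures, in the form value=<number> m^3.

The algebra runs at full float precision, and the intermediates are printed rounded; rounded just once to 4 significant figures.
Sliding speed v = 1253 mm/s = 1.253 m/s. Distance covered L = v·t = 1.253 m/s × 4914 s = 6157 m.
Hardness H = 63.88 HV × 9.807 MPa/HV = 626.5 MPa = 6.265e+08 Pa.
In SI base units: W = 81.04 N, H = 6.265e+08 Pa, K = 4.102e-07.
Wear volume V = K·W·L/H = 4.102e-07 · 81.04 · 6157 / 6.265e+08 = 3.267e-10 m³.

value=3.267e-10 m^3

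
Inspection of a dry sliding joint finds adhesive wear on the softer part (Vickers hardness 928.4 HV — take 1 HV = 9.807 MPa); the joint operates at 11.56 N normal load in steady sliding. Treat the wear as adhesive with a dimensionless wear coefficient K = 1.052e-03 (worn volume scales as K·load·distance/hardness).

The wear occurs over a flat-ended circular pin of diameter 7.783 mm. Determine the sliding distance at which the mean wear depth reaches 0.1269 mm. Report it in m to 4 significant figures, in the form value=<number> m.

value=4520 m

Every step runs at exact precision. The intermediates are displayed rounded, and one final rounding, at four significant figures.
Hardness H = 928.4 HV × 9.807 MPa/HV = 9105 MPa = 9.105e+09 Pa.
Pin diameter d = 7.783 mm = 0.007783 m. Contact area A = π·d²/4 = π·(0.007783 m)²/4 = 4.758e-05 m².
Depth limit h_lim = 0.1269 mm = 1.269e-04 m.
In SI base units: W = 11.56 N, H = 9.105e+09 Pa, K = 1.052e-03.
Permissible volume V_lim = h_lim·A = 1.269e-04 · 4.758e-05 = 6.037e-09 m³.
Life L = V_lim·H/(K·W) = 6.037e-09 · 9.105e+09 / (1.052e-03 · 11.56) = 4520 m.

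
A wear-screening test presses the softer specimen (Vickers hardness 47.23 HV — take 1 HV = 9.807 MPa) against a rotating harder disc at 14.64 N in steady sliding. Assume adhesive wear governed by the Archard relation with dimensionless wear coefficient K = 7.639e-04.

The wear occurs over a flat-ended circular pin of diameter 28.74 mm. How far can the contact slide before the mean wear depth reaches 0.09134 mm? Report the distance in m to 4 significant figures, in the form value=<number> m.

value=2454 m

The computation keeps exact precision; the intermediates are displayed rounded; rounded just once to 4 significant figures.
Hardness H = 47.23 HV × 9.807 MPa/HV = 463.2 MPa = 4.632e+08 Pa.
Pin diameter d = 28.74 mm = 0.02874 m. Contact area A = π·d²/4 = π·(0.02874 m)²/4 = 6.487e-04 m².
Depth limit h_lim = 0.09134 mm = 9.134e-05 m.
Collected in SI base units: W = 14.64 N, H = 4.632e+08 Pa, K = 7.639e-04.
Wearable volume V_lim = h_lim·A = 9.134e-05 · 6.487e-04 = 5.925e-08 m³.
So the life L = V_lim·H/(K·W) = 5.925e-08 · 4.632e+08 / (7.639e-04 · 14.64) = 2454 m.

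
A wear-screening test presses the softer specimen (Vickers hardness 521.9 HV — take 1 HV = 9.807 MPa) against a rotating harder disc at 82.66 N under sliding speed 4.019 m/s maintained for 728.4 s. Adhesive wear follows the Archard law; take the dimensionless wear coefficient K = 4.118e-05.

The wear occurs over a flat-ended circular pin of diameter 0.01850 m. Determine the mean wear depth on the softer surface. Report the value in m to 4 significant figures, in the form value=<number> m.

Intermediates are shown rounded — the computation holds full precision; one last rounding to 4 significant figures.
Convert: Distance L = v·t = 4.019 m/s × 728.4 s = 2927 m.
Convert: Hardness H = 521.9 HV × 9.807 MPa/HV = 5118 MPa = 5.118e+09 Pa.
Convert: Contact area A = π·d²/4 = π·(0.01850 m)²/4 = 2.688e-04 m².
SI base units throughout: W = 82.66 N, H = 5.118e+09 Pa, K = 4.118e-05.
Volume removed: V = K·W·L/H = 4.118e-05 · 82.66 · 2927 / 5.118e+09 = 1.947e-09 m³.
Depth of wear h = V/A = 1.947e-09 / 2.688e-04 = 7.243e-06 m.

value=7.243e-06 m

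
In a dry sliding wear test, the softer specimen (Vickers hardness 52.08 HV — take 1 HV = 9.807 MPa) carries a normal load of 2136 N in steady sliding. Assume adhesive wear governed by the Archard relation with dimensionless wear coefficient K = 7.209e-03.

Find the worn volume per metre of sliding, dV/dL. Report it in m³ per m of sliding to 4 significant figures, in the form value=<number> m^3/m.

All working math maintains full float precision; printed values are rounded, and a single final rounding, at 4 significant figures.
Hardness H = 52.08 HV × 9.807 MPa/HV = 510.7 MPa = 5.107e+08 Pa.
As SI base values: W = 2136 N, H = 5.107e+08 Pa, K = 7.209e-03.
The wear rate dV/dL = K·W/H: 7.209e-03 · 2136 / 5.107e+08 = 3.015e-08 m³/m.

value=3.015e-08 m^3/m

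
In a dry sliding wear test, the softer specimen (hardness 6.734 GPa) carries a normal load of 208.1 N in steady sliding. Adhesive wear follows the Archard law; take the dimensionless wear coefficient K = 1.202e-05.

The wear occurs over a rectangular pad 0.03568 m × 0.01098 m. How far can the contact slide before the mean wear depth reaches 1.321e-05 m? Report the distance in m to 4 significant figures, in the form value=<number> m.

Intermediates appear rounded; each operation keeps full precision, and a single final rounding, at four significant figures.
Convert: Hardness H = 6.734 GPa = 6.734e+09 Pa.
Convert: Contact area A = 0.03568 m × 0.01098 m = 3.918e-04 m².
SI base units throughout: W = 208.1 N, H = 6.734e+09 Pa, K = 1.202e-05.
Allowed volume V_lim = h_lim·A = 1.321e-05 · 3.918e-04 = 5.175e-09 m³.
Life L = V_lim·H/(K·W) = 5.175e-09 · 6.734e+09 / (1.202e-05 · 208.1) = 1.393e+04 m.

value=1.393e+04 m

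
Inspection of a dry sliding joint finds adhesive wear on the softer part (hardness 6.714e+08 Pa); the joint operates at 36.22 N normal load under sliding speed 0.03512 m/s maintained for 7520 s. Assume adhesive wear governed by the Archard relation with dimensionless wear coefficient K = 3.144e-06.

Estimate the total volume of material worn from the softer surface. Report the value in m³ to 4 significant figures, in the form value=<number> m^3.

value=4.479e-11 m^3

Every step holds full precision — intermediates are displayed rounded — rounded once at the end to 4 significant figures.
Sliding distance L = v·t = 0.03512 m/s × 7520 s = 264.1 m.
Restated in SI base units: W = 36.22 N, H = 6.714e+08 Pa, K = 3.144e-06.
Wear volume V = K·W·L/H = 3.144e-06 · 36.22 · 264.1 / 6.714e+08 = 4.479e-11 m³.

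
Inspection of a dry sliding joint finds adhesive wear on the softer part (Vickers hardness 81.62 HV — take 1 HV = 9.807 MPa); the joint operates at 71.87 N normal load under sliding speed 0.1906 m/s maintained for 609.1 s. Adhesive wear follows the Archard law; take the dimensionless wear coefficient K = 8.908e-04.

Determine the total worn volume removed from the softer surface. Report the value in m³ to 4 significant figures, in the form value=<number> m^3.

value=9.286e-09 m^3

The intermediates are printed rounded; all working math holds full precision, and a lone final rounding to 4 significant figures.
Convert: Distance covered L = v·t = 0.1906 m/s × 609.1 s = 116.1 m.
Convert: Hardness H = 81.62 HV × 9.807 MPa/HV = 800.4 MPa = 8.004e+08 Pa.
In SI base units, W = 71.87 N, H = 8.004e+08 Pa, K = 8.908e-04.
The Archard volume V = K·W·L/H = 8.908e-04 · 71.87 · 116.1 / 8.004e+08 = 9.286e-09 m³.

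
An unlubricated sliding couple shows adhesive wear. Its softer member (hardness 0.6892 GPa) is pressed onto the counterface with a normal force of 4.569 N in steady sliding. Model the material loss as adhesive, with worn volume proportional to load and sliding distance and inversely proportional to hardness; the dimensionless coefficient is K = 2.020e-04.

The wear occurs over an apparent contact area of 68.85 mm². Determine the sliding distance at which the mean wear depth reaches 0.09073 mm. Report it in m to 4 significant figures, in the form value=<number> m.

value=4665 m

The algebra maintains full precision; quoted intermediates are rounded — rounded just once, at 4 significant digits.
Hardness H = 0.6892 GPa = 6.892e+08 Pa.
Contact area A = 68.85 mm² = 6.885e-05 m².
Depth limit h_lim = 0.09073 mm = 9.073e-05 m.
Working in SI base units: W = 4.569 N, H = 6.892e+08 Pa, K = 2.020e-04.
At the depth limit, V_lim = h_lim·A = 9.073e-05 · 6.885e-05 = 6.247e-09 m³.
Inverting, life L = V_lim·H/(K·W) = 6.247e-09 · 6.892e+08 / (2.020e-04 · 4.569) = 4665 m.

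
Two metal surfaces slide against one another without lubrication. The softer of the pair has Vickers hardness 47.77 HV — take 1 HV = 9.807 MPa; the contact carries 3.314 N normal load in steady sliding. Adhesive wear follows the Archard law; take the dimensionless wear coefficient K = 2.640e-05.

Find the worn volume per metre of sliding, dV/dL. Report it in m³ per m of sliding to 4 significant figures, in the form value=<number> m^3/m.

All arithmetic keeps exact precision. Intermediate values appear rounded. Rounded once at the end: four significant figures.
Convert: Hardness H = 47.77 HV × 9.807 MPa/HV = 468.5 MPa = 4.685e+08 Pa.
In SI base units: W = 3.314 N, H = 4.685e+08 Pa, K = 2.640e-05.
Wear rate dV/dL = K·W/H: 2.640e-05 · 3.314 / 4.685e+08 = 1.868e-13 m³/m.

value=1.868e-13 m^3/m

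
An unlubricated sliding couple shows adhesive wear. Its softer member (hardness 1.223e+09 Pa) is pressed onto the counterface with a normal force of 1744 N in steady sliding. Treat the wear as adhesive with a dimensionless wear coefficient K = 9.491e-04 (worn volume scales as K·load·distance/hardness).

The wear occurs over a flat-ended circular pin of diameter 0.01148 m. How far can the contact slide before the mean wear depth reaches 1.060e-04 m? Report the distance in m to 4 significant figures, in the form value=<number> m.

value=8.107 m

Every step runs at full float precision. Intermediates are shown rounded. Rounded once at the end to 4 significant figures.
Convert: Contact area A = π·d²/4 = π·(0.01148 m)²/4 = 1.035e-04 m².
In SI base units, W = 1744 N, H = 1.223e+09 Pa, K = 9.491e-04.
Limit volume V_lim = h_lim·A = 1.060e-04 · 1.035e-04 = 1.097e-08 m³.
Thus life L = V_lim·H/(K·W) = 1.097e-08 · 1.223e+09 / (9.491e-04 · 1744) = 8.107 m.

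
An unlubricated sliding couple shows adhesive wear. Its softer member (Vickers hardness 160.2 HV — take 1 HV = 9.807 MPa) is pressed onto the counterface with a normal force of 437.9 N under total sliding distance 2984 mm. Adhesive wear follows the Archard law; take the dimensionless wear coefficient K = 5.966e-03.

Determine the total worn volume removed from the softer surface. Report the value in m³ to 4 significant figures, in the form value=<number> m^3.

value=4.962e-09 m^3

All arithmetic holds full float precision. The intermediates are displayed rounded; one last rounding to 4 significant figures.
Total distance L = 2984 mm = 2.984 m.
Hardness H = 160.2 HV × 9.807 MPa/HV = 1571 MPa = 1.571e+09 Pa.
Expressed in SI base units: W = 437.9 N, H = 1.571e+09 Pa, K = 5.966e-03.
Archard relation: V = K·W·L/H = 5.966e-03 · 437.9 · 2.984 / 1.571e+09 = 4.962e-09 m³.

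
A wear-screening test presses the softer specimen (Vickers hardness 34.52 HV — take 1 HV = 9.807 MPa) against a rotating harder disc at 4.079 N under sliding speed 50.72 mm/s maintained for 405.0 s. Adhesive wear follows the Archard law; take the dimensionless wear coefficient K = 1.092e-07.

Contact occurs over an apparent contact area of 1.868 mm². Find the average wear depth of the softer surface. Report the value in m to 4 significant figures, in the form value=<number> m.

All working math keeps full float precision, and the intermediates appear rounded, and rounded just once: four significant figures.
Convert: Sliding speed v = 50.72 mm/s = 0.05072 m/s. Path length L = v·t = 0.05072 m/s × 405.0 s = 20.54 m.
Convert: Hardness H = 34.52 HV × 9.807 MPa/HV = 338.5 MPa = 3.385e+08 Pa.
Convert: Contact area A = 1.868 mm² = 1.868e-06 m².
In SI base units: W = 4.079 N, H = 3.385e+08 Pa, K = 1.092e-07.
Volume removed: V = K·W·L/H = 1.092e-07 · 4.079 · 20.54 / 3.385e+08 = 2.703e-14 m³.
Wear depth h = V/A = 2.703e-14 / 1.868e-06 = 1.447e-08 m.

value=1.447e-08 m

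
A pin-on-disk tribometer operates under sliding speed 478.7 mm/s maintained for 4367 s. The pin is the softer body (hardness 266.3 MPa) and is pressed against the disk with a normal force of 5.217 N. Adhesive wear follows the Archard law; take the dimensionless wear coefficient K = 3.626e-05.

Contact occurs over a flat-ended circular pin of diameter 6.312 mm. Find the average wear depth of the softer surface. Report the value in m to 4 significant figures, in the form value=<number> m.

The intermediates are printed rounded, and every step keeps full float precision. Rounded just once to four significant figures.
Sliding speed v = 478.7 mm/s = 0.4787 m/s. Path length L = v·t = 0.4787 m/s × 4367 s = 2090 m.
Hardness H = 266.3 MPa = 2.663e+08 Pa.
Pin diameter d = 6.312 mm = 0.006312 m. Contact area A = π·d²/4 = π·(0.006312 m)²/4 = 3.129e-05 m².
SI base units throughout: W = 5.217 N, H = 2.663e+08 Pa, K = 3.626e-05.
By Archard's law, V = K·W·L/H = 3.626e-05 · 5.217 · 2090 / 2.663e+08 = 1.485e-09 m³.
Mean wear depth h = V/A = 1.485e-09 / 3.129e-05 = 4.746e-05 m.

value=4.746e-05 m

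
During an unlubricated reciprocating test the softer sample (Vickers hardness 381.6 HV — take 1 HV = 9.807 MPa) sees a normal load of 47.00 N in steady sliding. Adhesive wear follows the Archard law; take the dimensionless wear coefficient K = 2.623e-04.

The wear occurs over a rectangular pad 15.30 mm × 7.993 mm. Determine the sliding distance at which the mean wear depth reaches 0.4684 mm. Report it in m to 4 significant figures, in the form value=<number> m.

value=1.739e+04 m

Printed values are rounded — all arithmetic keeps full float precision. Rounded just once: 4 significant digits.
Convert: Hardness H = 381.6 HV × 9.807 MPa/HV = 3742 MPa = 3.742e+09 Pa.
Convert: Pad sides 15.30 mm × 7.993 mm = 0.01530 m × 0.007993 m. Contact area A = 0.01530 m × 0.007993 m = 1.223e-04 m².
Convert: Depth limit h_lim = 0.4684 mm = 4.684e-04 m.
Restated in SI base units: W = 47.00 N, H = 3.742e+09 Pa, K = 2.623e-04.
Volume at the limit: V_lim = h_lim·A = 4.684e-04 · 1.223e-04 = 5.728e-08 m³.
Inverting, life L = V_lim·H/(K·W) = 5.728e-08 · 3.742e+09 / (2.623e-04 · 47.00) = 1.739e+04 m.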